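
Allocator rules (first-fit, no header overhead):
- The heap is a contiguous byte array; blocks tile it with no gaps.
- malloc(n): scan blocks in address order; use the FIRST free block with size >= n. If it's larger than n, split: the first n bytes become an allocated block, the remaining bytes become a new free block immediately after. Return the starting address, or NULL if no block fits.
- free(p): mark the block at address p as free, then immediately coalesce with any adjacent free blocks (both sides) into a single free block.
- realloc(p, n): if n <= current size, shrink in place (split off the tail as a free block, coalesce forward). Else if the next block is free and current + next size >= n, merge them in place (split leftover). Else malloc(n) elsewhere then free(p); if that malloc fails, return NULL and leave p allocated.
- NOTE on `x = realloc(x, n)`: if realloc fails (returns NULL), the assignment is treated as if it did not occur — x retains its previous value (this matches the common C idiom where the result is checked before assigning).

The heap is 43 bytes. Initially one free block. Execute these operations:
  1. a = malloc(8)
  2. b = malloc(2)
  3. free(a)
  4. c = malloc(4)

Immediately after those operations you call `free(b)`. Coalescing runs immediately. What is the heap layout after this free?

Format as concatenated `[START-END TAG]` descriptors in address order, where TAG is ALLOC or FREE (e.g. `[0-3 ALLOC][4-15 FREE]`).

Answer: [0-3 ALLOC][4-42 FREE]

Derivation:
Op 1: a = malloc(8) -> a = 0; heap: [0-7 ALLOC][8-42 FREE]
Op 2: b = malloc(2) -> b = 8; heap: [0-7 ALLOC][8-9 ALLOC][10-42 FREE]
Op 3: free(a) -> (freed a); heap: [0-7 FREE][8-9 ALLOC][10-42 FREE]
Op 4: c = malloc(4) -> c = 0; heap: [0-3 ALLOC][4-7 FREE][8-9 ALLOC][10-42 FREE]
free(b): b = 8 -> block [8-9 ALLOC]; mark free, coalesce with adjacent free neighbors -> [0-3 ALLOC][4-42 FREE]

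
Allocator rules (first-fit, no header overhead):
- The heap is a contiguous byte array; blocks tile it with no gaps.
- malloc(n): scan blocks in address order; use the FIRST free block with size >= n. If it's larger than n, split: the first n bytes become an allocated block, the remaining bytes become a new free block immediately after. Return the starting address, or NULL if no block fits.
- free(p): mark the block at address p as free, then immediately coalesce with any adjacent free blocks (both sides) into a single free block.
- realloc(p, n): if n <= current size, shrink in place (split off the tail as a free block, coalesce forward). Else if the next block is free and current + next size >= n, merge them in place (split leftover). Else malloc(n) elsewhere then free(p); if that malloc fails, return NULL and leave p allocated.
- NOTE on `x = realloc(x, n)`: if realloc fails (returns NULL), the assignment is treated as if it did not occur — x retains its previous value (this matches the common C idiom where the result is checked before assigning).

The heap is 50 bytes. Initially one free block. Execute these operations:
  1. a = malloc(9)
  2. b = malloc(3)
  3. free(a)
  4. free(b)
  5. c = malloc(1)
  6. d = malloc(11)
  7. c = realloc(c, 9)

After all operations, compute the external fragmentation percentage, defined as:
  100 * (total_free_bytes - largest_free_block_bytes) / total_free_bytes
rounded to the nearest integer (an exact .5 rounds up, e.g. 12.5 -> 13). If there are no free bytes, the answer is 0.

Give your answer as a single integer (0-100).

Answer: 3

Derivation:
Op 1: a = malloc(9) -> a = 0; heap: [0-8 ALLOC][9-49 FREE]
Op 2: b = malloc(3) -> b = 9; heap: [0-8 ALLOC][9-11 ALLOC][12-49 FREE]
Op 3: free(a) -> (freed a); heap: [0-8 FREE][9-11 ALLOC][12-49 FREE]
Op 4: free(b) -> (freed b); heap: [0-49 FREE]
Op 5: c = malloc(1) -> c = 0; heap: [0-0 ALLOC][1-49 FREE]
Op 6: d = malloc(11) -> d = 1; heap: [0-0 ALLOC][1-11 ALLOC][12-49 FREE]
Op 7: c = realloc(c, 9) -> c = 12; heap: [0-0 FREE][1-11 ALLOC][12-20 ALLOC][21-49 FREE]
Free blocks: [1 29] total_free=30 largest=29 -> 100*(30-29)/30 = 100/30 ≈ 3.333 -> rounds to 3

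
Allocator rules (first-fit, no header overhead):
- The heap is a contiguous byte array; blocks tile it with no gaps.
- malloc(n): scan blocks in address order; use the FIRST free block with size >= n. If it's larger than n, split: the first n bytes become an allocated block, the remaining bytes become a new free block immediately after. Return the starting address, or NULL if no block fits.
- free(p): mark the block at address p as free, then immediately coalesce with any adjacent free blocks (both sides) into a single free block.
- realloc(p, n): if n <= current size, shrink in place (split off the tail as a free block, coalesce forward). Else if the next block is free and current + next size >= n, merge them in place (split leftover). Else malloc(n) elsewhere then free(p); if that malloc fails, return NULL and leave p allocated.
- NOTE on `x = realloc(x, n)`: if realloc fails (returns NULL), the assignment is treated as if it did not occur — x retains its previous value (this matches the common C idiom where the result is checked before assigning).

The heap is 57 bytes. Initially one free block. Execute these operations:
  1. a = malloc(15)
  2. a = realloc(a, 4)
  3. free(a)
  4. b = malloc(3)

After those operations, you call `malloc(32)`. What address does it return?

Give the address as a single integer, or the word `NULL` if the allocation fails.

Op 1: a = malloc(15) -> a = 0; heap: [0-14 ALLOC][15-56 FREE]
Op 2: a = realloc(a, 4) -> a = 0; heap: [0-3 ALLOC][4-56 FREE]
Op 3: free(a) -> (freed a); heap: [0-56 FREE]
Op 4: b = malloc(3) -> b = 0; heap: [0-2 ALLOC][3-56 FREE]
malloc(32): first-fit scan over [0-2 ALLOC][3-56 FREE] -> 3

Answer: 3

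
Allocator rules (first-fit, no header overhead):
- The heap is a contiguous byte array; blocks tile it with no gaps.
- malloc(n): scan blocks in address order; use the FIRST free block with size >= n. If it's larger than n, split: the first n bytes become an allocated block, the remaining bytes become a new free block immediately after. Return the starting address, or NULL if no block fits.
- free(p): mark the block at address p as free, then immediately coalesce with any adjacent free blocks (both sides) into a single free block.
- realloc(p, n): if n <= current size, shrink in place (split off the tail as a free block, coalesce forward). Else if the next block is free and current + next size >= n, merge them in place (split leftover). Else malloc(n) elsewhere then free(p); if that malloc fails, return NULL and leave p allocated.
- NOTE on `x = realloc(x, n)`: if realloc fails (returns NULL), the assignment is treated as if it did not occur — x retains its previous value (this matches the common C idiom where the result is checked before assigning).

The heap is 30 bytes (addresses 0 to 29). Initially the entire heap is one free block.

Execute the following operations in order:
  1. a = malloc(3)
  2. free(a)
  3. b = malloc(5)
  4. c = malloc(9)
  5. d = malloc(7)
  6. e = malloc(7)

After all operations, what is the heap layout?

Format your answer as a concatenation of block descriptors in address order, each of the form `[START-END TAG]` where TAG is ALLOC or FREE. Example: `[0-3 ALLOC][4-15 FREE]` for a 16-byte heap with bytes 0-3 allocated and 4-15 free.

Op 1: a = malloc(3) -> a = 0; heap: [0-2 ALLOC][3-29 FREE]
Op 2: free(a) -> (freed a); heap: [0-29 FREE]
Op 3: b = malloc(5) -> b = 0; heap: [0-4 ALLOC][5-29 FREE]
Op 4: c = malloc(9) -> c = 5; heap: [0-4 ALLOC][5-13 ALLOC][14-29 FREE]
Op 5: d = malloc(7) -> d = 14; heap: [0-4 ALLOC][5-13 ALLOC][14-20 ALLOC][21-29 FREE]
Op 6: e = malloc(7) -> e = 21; heap: [0-4 ALLOC][5-13 ALLOC][14-20 ALLOC][21-27 ALLOC][28-29 FREE]

Answer: [0-4 ALLOC][5-13 ALLOC][14-20 ALLOC][21-27 ALLOC][28-29 FREE]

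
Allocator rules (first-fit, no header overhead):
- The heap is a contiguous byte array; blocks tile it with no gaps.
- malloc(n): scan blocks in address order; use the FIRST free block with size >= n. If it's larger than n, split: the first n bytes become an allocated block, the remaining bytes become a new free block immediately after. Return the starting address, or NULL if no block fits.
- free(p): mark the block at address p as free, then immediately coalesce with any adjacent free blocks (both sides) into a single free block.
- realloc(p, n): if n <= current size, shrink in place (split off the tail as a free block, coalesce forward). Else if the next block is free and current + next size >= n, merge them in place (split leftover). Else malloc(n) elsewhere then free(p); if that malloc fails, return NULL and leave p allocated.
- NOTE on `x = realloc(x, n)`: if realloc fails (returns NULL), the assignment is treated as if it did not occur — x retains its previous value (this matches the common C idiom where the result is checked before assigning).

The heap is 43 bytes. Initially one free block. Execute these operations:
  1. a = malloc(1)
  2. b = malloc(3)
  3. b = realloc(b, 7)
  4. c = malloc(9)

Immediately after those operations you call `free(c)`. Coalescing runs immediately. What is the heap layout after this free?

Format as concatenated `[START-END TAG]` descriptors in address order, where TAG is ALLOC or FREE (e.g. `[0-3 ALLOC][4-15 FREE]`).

Op 1: a = malloc(1) -> a = 0; heap: [0-0 ALLOC][1-42 FREE]
Op 2: b = malloc(3) -> b = 1; heap: [0-0 ALLOC][1-3 ALLOC][4-42 FREE]
Op 3: b = realloc(b, 7) -> b = 1; heap: [0-0 ALLOC][1-7 ALLOC][8-42 FREE]
Op 4: c = malloc(9) -> c = 8; heap: [0-0 ALLOC][1-7 ALLOC][8-16 ALLOC][17-42 FREE]
free(c): c = 8 -> block [8-16 ALLOC]; mark free, coalesce with adjacent free neighbors -> [0-0 ALLOC][1-7 ALLOC][8-42 FREE]

Answer: [0-0 ALLOC][1-7 ALLOC][8-42 FREE]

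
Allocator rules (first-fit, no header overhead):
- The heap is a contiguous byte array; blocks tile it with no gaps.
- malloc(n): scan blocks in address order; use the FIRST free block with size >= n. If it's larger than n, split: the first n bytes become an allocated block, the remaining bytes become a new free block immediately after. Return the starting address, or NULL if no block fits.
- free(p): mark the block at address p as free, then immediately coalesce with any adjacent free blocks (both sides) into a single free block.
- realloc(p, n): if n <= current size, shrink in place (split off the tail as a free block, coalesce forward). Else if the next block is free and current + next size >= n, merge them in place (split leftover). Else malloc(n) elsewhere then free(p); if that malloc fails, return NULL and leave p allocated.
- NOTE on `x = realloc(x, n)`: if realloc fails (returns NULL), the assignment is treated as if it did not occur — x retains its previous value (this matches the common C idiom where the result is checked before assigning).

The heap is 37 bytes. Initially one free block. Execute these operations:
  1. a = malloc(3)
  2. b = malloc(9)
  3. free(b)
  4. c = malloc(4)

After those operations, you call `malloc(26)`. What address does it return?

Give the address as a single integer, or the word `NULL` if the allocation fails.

Op 1: a = malloc(3) -> a = 0; heap: [0-2 ALLOC][3-36 FREE]
Op 2: b = malloc(9) -> b = 3; heap: [0-2 ALLOC][3-11 ALLOC][12-36 FREE]
Op 3: free(b) -> (freed b); heap: [0-2 ALLOC][3-36 FREE]
Op 4: c = malloc(4) -> c = 3; heap: [0-2 ALLOC][3-6 ALLOC][7-36 FREE]
malloc(26): first-fit scan over [0-2 ALLOC][3-6 ALLOC][7-36 FREE] -> 7

Answer: 7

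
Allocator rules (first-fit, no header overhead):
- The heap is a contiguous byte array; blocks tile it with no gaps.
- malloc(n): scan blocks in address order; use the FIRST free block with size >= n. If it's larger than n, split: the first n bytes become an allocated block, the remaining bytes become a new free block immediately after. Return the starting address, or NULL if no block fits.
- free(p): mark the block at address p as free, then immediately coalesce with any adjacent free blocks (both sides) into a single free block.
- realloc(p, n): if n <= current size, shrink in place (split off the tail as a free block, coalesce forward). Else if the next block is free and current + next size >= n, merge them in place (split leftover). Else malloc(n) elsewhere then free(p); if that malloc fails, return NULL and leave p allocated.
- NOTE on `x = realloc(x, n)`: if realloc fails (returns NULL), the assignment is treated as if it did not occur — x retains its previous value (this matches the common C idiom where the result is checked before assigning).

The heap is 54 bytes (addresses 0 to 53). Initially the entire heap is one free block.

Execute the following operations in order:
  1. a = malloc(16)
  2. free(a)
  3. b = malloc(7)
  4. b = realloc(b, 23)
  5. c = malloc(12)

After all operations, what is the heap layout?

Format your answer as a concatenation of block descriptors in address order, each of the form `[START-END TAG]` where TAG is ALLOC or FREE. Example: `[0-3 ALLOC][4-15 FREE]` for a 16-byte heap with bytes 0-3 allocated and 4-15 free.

Answer: [0-22 ALLOC][23-34 ALLOC][35-53 FREE]

Derivation:
Op 1: a = malloc(16) -> a = 0; heap: [0-15 ALLOC][16-53 FREE]
Op 2: free(a) -> (freed a); heap: [0-53 FREE]
Op 3: b = malloc(7) -> b = 0; heap: [0-6 ALLOC][7-53 FREE]
Op 4: b = realloc(b, 23) -> b = 0; heap: [0-22 ALLOC][23-53 FREE]
Op 5: c = malloc(12) -> c = 23; heap: [0-22 ALLOC][23-34 ALLOC][35-53 FREE]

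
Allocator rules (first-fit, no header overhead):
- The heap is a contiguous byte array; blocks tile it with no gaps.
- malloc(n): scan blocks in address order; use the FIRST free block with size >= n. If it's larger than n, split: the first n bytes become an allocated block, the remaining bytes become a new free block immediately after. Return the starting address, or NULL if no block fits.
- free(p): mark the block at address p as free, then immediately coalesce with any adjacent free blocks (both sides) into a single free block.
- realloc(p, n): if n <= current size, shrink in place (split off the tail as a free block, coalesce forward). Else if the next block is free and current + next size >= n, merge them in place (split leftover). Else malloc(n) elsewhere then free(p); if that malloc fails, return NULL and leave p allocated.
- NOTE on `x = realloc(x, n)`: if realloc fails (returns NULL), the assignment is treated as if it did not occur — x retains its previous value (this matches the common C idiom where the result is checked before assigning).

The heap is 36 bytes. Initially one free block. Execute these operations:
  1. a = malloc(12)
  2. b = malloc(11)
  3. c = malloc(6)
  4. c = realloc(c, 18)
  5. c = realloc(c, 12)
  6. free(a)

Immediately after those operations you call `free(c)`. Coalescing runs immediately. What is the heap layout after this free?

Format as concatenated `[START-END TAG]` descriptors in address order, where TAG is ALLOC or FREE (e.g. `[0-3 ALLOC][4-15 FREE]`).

Answer: [0-11 FREE][12-22 ALLOC][23-35 FREE]

Derivation:
Op 1: a = malloc(12) -> a = 0; heap: [0-11 ALLOC][12-35 FREE]
Op 2: b = malloc(11) -> b = 12; heap: [0-11 ALLOC][12-22 ALLOC][23-35 FREE]
Op 3: c = malloc(6) -> c = 23; heap: [0-11 ALLOC][12-22 ALLOC][23-28 ALLOC][29-35 FREE]
Op 4: c = realloc(c, 18) -> NULL (c unchanged); heap: [0-11 ALLOC][12-22 ALLOC][23-28 ALLOC][29-35 FREE]
Op 5: c = realloc(c, 12) -> c = 23; heap: [0-11 ALLOC][12-22 ALLOC][23-34 ALLOC][35-35 FREE]
Op 6: free(a) -> (freed a); heap: [0-11 FREE][12-22 ALLOC][23-34 ALLOC][35-35 FREE]
free(c): c = 23 -> block [23-34 ALLOC]; mark free, coalesce with adjacent free neighbors -> [0-11 FREE][12-22 ALLOC][23-35 FREE]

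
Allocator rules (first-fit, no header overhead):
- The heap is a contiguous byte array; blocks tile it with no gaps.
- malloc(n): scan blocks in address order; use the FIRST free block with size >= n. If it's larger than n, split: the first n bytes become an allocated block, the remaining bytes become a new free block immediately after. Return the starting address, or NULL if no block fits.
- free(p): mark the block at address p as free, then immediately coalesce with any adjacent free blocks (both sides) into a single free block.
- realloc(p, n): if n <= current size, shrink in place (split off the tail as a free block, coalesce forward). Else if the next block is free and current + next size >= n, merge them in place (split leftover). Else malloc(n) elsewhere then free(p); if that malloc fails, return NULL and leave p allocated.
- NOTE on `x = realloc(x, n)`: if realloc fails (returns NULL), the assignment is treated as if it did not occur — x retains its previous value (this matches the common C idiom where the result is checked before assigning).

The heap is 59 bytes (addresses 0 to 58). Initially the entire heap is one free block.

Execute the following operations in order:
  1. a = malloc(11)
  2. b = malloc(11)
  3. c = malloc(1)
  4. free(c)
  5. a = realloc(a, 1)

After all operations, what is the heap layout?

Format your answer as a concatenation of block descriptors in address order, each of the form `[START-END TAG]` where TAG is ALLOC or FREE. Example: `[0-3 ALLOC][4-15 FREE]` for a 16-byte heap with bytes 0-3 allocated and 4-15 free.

Op 1: a = malloc(11) -> a = 0; heap: [0-10 ALLOC][11-58 FREE]
Op 2: b = malloc(11) -> b = 11; heap: [0-10 ALLOC][11-21 ALLOC][22-58 FREE]
Op 3: c = malloc(1) -> c = 22; heap: [0-10 ALLOC][11-21 ALLOC][22-22 ALLOC][23-58 FREE]
Op 4: free(c) -> (freed c); heap: [0-10 ALLOC][11-21 ALLOC][22-58 FREE]
Op 5: a = realloc(a, 1) -> a = 0; heap: [0-0 ALLOC][1-10 FREE][11-21 ALLOC][22-58 FREE]

Answer: [0-0 ALLOC][1-10 FREE][11-21 ALLOC][22-58 FREE]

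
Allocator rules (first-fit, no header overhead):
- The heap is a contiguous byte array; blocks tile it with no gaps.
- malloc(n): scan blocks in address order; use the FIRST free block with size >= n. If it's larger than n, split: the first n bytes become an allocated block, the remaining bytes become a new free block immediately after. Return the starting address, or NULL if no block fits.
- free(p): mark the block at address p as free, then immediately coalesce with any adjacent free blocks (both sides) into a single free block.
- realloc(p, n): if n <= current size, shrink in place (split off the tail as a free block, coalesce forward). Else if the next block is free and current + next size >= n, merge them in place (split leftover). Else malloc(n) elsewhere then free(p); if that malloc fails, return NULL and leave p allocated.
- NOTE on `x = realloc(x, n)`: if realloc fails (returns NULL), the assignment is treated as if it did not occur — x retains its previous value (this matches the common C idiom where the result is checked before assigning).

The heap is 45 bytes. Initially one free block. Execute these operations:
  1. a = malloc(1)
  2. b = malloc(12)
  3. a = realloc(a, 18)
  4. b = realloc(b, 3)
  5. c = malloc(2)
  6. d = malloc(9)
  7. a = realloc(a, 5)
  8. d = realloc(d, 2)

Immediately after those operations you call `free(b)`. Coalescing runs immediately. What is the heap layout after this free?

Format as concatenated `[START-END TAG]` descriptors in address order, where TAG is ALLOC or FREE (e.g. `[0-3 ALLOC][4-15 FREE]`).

Answer: [0-3 FREE][4-5 ALLOC][6-12 FREE][13-17 ALLOC][18-30 FREE][31-32 ALLOC][33-44 FREE]

Derivation:
Op 1: a = malloc(1) -> a = 0; heap: [0-0 ALLOC][1-44 FREE]
Op 2: b = malloc(12) -> b = 1; heap: [0-0 ALLOC][1-12 ALLOC][13-44 FREE]
Op 3: a = realloc(a, 18) -> a = 13; heap: [0-0 FREE][1-12 ALLOC][13-30 ALLOC][31-44 FREE]
Op 4: b = realloc(b, 3) -> b = 1; heap: [0-0 FREE][1-3 ALLOC][4-12 FREE][13-30 ALLOC][31-44 FREE]
Op 5: c = malloc(2) -> c = 4; heap: [0-0 FREE][1-3 ALLOC][4-5 ALLOC][6-12 FREE][13-30 ALLOC][31-44 FREE]
Op 6: d = malloc(9) -> d = 31; heap: [0-0 FREE][1-3 ALLOC][4-5 ALLOC][6-12 FREE][13-30 ALLOC][31-39 ALLOC][40-44 FREE]
Op 7: a = realloc(a, 5) -> a = 13; heap: [0-0 FREE][1-3 ALLOC][4-5 ALLOC][6-12 FREE][13-17 ALLOC][18-30 FREE][31-39 ALLOC][40-44 FREE]
Op 8: d = realloc(d, 2) -> d = 31; heap: [0-0 FREE][1-3 ALLOC][4-5 ALLOC][6-12 FREE][13-17 ALLOC][18-30 FREE][31-32 ALLOC][33-44 FREE]
free(b): b = 1 -> block [1-3 ALLOC]; mark free, coalesce with adjacent free neighbors -> [0-3 FREE][4-5 ALLOC][6-12 FREE][13-17 ALLOC][18-30 FREE][31-32 ALLOC][33-44 FREE]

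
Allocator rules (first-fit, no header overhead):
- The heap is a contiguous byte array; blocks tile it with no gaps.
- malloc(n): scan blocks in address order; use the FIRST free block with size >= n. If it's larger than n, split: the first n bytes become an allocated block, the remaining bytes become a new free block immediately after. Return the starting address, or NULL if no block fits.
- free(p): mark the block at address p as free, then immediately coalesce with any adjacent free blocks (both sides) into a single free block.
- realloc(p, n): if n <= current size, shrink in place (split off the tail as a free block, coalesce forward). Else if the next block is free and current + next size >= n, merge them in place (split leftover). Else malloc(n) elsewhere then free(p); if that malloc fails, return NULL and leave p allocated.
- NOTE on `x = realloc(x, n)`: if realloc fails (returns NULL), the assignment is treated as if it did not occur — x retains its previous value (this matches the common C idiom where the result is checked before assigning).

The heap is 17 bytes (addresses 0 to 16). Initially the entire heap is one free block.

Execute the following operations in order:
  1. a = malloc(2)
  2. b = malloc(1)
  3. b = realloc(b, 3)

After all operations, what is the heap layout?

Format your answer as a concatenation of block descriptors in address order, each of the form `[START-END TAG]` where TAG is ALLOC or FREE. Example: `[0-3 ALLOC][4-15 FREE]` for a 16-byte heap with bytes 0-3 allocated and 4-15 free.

Op 1: a = malloc(2) -> a = 0; heap: [0-1 ALLOC][2-16 FREE]
Op 2: b = malloc(1) -> b = 2; heap: [0-1 ALLOC][2-2 ALLOC][3-16 FREE]
Op 3: b = realloc(b, 3) -> b = 2; heap: [0-1 ALLOC][2-4 ALLOC][5-16 FREE]

Answer: [0-1 ALLOC][2-4 ALLOC][5-16 FREE]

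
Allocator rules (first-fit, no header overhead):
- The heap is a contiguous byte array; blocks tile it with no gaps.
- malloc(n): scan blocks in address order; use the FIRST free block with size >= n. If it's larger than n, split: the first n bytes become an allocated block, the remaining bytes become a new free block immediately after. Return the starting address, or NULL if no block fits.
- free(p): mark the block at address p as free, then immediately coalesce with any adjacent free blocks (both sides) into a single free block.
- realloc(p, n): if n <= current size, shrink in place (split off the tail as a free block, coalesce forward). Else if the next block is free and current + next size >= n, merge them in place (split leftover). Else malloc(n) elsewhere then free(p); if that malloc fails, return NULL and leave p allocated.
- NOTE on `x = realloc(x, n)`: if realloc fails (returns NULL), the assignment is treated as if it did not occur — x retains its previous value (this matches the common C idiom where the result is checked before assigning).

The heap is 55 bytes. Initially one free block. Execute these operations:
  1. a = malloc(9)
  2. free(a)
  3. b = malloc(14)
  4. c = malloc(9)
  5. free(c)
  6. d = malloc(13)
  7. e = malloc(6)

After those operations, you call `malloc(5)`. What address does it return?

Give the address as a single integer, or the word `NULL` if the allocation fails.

Answer: 33

Derivation:
Op 1: a = malloc(9) -> a = 0; heap: [0-8 ALLOC][9-54 FREE]
Op 2: free(a) -> (freed a); heap: [0-54 FREE]
Op 3: b = malloc(14) -> b = 0; heap: [0-13 ALLOC][14-54 FREE]
Op 4: c = malloc(9) -> c = 14; heap: [0-13 ALLOC][14-22 ALLOC][23-54 FREE]
Op 5: free(c) -> (freed c); heap: [0-13 ALLOC][14-54 FREE]
Op 6: d = malloc(13) -> d = 14; heap: [0-13 ALLOC][14-26 ALLOC][27-54 FREE]
Op 7: e = malloc(6) -> e = 27; heap: [0-13 ALLOC][14-26 ALLOC][27-32 ALLOC][33-54 FREE]
malloc(5): first-fit scan over [0-13 ALLOC][14-26 ALLOC][27-32 ALLOC][33-54 FREE] -> 33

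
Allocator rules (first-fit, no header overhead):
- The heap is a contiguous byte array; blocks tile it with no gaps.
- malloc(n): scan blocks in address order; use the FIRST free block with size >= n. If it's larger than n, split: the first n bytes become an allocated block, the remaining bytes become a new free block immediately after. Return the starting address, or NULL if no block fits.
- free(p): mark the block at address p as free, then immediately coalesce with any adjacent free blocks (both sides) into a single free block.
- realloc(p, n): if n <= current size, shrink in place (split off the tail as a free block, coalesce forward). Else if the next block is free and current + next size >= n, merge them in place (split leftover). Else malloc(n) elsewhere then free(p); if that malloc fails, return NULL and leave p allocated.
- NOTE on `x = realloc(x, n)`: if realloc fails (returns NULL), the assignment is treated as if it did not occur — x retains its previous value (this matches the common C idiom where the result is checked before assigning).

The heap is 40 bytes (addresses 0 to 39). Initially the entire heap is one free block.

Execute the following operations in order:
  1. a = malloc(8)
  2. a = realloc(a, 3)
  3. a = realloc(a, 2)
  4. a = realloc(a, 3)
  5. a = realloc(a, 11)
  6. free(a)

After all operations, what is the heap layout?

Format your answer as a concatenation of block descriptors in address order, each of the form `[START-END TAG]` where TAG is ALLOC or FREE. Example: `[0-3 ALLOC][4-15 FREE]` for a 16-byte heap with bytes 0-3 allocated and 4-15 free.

Answer: [0-39 FREE]

Derivation:
Op 1: a = malloc(8) -> a = 0; heap: [0-7 ALLOC][8-39 FREE]
Op 2: a = realloc(a, 3) -> a = 0; heap: [0-2 ALLOC][3-39 FREE]
Op 3: a = realloc(a, 2) -> a = 0; heap: [0-1 ALLOC][2-39 FREE]
Op 4: a = realloc(a, 3) -> a = 0; heap: [0-2 ALLOC][3-39 FREE]
Op 5: a = realloc(a, 11) -> a = 0; heap: [0-10 ALLOC][11-39 FREE]
Op 6: free(a) -> (freed a); heap: [0-39 FREE]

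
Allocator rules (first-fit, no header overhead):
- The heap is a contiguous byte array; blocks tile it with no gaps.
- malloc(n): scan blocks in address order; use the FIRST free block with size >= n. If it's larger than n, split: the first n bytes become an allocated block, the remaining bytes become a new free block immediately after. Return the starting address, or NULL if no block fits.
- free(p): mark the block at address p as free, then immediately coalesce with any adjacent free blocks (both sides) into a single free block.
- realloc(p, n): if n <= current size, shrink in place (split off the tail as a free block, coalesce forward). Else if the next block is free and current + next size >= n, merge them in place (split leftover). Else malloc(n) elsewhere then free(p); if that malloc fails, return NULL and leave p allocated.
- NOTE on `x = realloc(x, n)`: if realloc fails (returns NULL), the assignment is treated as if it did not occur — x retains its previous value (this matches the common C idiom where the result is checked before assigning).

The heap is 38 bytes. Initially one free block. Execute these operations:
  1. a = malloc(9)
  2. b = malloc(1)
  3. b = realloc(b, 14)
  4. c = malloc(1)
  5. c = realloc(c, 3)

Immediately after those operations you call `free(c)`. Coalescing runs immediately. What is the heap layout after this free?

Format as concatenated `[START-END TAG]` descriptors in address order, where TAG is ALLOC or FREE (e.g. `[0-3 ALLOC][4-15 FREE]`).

Answer: [0-8 ALLOC][9-22 ALLOC][23-37 FREE]

Derivation:
Op 1: a = malloc(9) -> a = 0; heap: [0-8 ALLOC][9-37 FREE]
Op 2: b = malloc(1) -> b = 9; heap: [0-8 ALLOC][9-9 ALLOC][10-37 FREE]
Op 3: b = realloc(b, 14) -> b = 9; heap: [0-8 ALLOC][9-22 ALLOC][23-37 FREE]
Op 4: c = malloc(1) -> c = 23; heap: [0-8 ALLOC][9-22 ALLOC][23-23 ALLOC][24-37 FREE]
Op 5: c = realloc(c, 3) -> c = 23; heap: [0-8 ALLOC][9-22 ALLOC][23-25 ALLOC][26-37 FREE]
free(c): c = 23 -> block [23-25 ALLOC]; mark free, coalesce with adjacent free neighbors -> [0-8 ALLOC][9-22 ALLOC][23-37 FREE]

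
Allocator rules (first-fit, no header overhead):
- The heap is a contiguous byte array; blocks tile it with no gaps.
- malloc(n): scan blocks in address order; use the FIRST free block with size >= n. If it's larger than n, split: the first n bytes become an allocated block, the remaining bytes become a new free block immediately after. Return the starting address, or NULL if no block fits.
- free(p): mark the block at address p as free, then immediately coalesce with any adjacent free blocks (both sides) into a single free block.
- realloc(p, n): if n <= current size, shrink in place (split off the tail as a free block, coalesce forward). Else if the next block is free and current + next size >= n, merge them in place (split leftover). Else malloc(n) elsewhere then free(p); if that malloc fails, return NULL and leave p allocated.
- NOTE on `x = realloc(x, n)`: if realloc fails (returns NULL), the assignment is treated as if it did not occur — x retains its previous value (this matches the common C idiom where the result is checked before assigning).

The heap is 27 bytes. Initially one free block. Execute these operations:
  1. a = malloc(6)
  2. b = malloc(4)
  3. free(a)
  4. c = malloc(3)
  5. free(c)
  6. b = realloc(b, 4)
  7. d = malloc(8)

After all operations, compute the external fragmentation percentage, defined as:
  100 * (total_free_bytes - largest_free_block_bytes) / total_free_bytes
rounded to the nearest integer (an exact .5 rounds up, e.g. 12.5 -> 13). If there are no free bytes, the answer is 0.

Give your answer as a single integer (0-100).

Op 1: a = malloc(6) -> a = 0; heap: [0-5 ALLOC][6-26 FREE]
Op 2: b = malloc(4) -> b = 6; heap: [0-5 ALLOC][6-9 ALLOC][10-26 FREE]
Op 3: free(a) -> (freed a); heap: [0-5 FREE][6-9 ALLOC][10-26 FREE]
Op 4: c = malloc(3) -> c = 0; heap: [0-2 ALLOC][3-5 FREE][6-9 ALLOC][10-26 FREE]
Op 5: free(c) -> (freed c); heap: [0-5 FREE][6-9 ALLOC][10-26 FREE]
Op 6: b = realloc(b, 4) -> b = 6; heap: [0-5 FREE][6-9 ALLOC][10-26 FREE]
Op 7: d = malloc(8) -> d = 10; heap: [0-5 FREE][6-9 ALLOC][10-17 ALLOC][18-26 FREE]
Free blocks: [6 9] total_free=15 largest=9 -> 100*(15-9)/15 = 600/15 = 40

Answer: 40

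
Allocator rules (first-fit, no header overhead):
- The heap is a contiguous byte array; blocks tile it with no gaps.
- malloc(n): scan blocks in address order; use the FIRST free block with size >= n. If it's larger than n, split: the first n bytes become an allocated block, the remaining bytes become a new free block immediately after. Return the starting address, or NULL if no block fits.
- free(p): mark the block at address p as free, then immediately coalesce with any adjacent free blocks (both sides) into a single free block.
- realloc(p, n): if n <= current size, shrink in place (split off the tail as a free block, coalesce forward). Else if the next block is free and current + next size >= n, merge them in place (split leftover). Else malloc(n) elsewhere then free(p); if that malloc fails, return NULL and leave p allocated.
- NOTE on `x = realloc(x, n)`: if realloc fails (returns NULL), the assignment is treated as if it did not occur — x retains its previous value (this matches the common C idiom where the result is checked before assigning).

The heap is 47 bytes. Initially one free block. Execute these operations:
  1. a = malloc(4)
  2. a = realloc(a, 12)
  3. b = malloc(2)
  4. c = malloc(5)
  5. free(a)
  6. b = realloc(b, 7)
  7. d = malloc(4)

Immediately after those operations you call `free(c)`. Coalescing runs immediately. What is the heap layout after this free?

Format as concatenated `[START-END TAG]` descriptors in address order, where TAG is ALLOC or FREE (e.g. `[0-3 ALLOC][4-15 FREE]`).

Answer: [0-6 ALLOC][7-10 ALLOC][11-46 FREE]

Derivation:
Op 1: a = malloc(4) -> a = 0; heap: [0-3 ALLOC][4-46 FREE]
Op 2: a = realloc(a, 12) -> a = 0; heap: [0-11 ALLOC][12-46 FREE]
Op 3: b = malloc(2) -> b = 12; heap: [0-11 ALLOC][12-13 ALLOC][14-46 FREE]
Op 4: c = malloc(5) -> c = 14; heap: [0-11 ALLOC][12-13 ALLOC][14-18 ALLOC][19-46 FREE]
Op 5: free(a) -> (freed a); heap: [0-11 FREE][12-13 ALLOC][14-18 ALLOC][19-46 FREE]
Op 6: b = realloc(b, 7) -> b = 0; heap: [0-6 ALLOC][7-13 FREE][14-18 ALLOC][19-46 FREE]
Op 7: d = malloc(4) -> d = 7; heap: [0-6 ALLOC][7-10 ALLOC][11-13 FREE][14-18 ALLOC][19-46 FREE]
free(c): c = 14 -> block [14-18 ALLOC]; mark free, coalesce with adjacent free neighbors -> [0-6 ALLOC][7-10 ALLOC][11-46 FREE]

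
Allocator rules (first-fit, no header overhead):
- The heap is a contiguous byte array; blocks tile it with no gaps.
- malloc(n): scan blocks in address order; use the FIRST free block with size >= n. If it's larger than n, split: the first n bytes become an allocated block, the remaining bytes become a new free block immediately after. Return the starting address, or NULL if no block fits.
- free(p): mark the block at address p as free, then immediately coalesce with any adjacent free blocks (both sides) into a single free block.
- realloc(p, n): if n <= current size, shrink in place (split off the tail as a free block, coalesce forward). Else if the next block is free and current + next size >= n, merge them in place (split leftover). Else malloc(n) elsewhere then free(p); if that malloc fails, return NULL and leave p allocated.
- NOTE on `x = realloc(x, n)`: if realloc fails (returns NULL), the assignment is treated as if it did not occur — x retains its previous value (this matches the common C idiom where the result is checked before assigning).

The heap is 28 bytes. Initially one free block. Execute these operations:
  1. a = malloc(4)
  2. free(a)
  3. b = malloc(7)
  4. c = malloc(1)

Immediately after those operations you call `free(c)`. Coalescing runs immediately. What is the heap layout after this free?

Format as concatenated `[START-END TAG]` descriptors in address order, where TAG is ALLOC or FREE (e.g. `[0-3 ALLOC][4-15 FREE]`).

Answer: [0-6 ALLOC][7-27 FREE]

Derivation:
Op 1: a = malloc(4) -> a = 0; heap: [0-3 ALLOC][4-27 FREE]
Op 2: free(a) -> (freed a); heap: [0-27 FREE]
Op 3: b = malloc(7) -> b = 0; heap: [0-6 ALLOC][7-27 FREE]
Op 4: c = malloc(1) -> c = 7; heap: [0-6 ALLOC][7-7 ALLOC][8-27 FREE]
free(c): c = 7 -> block [7-7 ALLOC]; mark free, coalesce with adjacent free neighbors -> [0-6 ALLOC][7-27 FREE]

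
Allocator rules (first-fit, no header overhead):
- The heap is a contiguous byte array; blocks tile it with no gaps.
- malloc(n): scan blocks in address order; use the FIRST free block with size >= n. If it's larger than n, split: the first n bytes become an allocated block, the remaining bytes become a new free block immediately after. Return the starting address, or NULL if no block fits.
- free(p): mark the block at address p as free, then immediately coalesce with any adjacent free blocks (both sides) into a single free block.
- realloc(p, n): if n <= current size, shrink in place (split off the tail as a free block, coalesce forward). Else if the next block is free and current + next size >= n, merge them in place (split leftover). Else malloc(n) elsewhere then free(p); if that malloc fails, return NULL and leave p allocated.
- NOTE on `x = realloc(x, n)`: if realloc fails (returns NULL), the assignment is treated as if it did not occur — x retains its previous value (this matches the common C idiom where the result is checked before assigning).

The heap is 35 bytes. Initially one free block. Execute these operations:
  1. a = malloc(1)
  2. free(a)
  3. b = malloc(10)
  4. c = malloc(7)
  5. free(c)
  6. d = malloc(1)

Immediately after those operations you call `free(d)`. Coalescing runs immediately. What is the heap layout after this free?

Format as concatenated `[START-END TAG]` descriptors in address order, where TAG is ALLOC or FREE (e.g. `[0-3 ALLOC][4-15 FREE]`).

Op 1: a = malloc(1) -> a = 0; heap: [0-0 ALLOC][1-34 FREE]
Op 2: free(a) -> (freed a); heap: [0-34 FREE]
Op 3: b = malloc(10) -> b = 0; heap: [0-9 ALLOC][10-34 FREE]
Op 4: c = malloc(7) -> c = 10; heap: [0-9 ALLOC][10-16 ALLOC][17-34 FREE]
Op 5: free(c) -> (freed c); heap: [0-9 ALLOC][10-34 FREE]
Op 6: d = malloc(1) -> d = 10; heap: [0-9 ALLOC][10-10 ALLOC][11-34 FREE]
free(d): d = 10 -> block [10-10 ALLOC]; mark free, coalesce with adjacent free neighbors -> [0-9 ALLOC][10-34 FREE]

Answer: [0-9 ALLOC][10-34 FREE]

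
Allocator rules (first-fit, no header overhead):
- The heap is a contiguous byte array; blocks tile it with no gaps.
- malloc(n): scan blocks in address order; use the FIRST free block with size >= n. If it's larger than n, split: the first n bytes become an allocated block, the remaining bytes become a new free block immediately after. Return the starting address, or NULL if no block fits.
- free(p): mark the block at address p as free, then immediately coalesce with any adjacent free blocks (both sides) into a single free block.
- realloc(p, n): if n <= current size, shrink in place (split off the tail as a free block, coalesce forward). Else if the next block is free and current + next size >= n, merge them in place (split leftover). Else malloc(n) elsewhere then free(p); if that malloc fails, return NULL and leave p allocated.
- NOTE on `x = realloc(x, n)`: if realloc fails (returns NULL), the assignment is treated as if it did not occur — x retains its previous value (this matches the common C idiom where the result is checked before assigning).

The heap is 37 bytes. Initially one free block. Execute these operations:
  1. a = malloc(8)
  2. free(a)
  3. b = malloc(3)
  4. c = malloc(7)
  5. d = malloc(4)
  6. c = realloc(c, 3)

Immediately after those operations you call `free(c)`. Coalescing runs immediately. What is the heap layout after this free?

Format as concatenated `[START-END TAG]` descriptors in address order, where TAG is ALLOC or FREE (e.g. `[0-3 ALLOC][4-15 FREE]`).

Answer: [0-2 ALLOC][3-9 FREE][10-13 ALLOC][14-36 FREE]

Derivation:
Op 1: a = malloc(8) -> a = 0; heap: [0-7 ALLOC][8-36 FREE]
Op 2: free(a) -> (freed a); heap: [0-36 FREE]
Op 3: b = malloc(3) -> b = 0; heap: [0-2 ALLOC][3-36 FREE]
Op 4: c = malloc(7) -> c = 3; heap: [0-2 ALLOC][3-9 ALLOC][10-36 FREE]
Op 5: d = malloc(4) -> d = 10; heap: [0-2 ALLOC][3-9 ALLOC][10-13 ALLOC][14-36 FREE]
Op 6: c = realloc(c, 3) -> c = 3; heap: [0-2 ALLOC][3-5 ALLOC][6-9 FREE][10-13 ALLOC][14-36 FREE]
free(c): c = 3 -> block [3-5 ALLOC]; mark free, coalesce with adjacent free neighbors -> [0-2 ALLOC][3-9 FREE][10-13 ALLOC][14-36 FREE]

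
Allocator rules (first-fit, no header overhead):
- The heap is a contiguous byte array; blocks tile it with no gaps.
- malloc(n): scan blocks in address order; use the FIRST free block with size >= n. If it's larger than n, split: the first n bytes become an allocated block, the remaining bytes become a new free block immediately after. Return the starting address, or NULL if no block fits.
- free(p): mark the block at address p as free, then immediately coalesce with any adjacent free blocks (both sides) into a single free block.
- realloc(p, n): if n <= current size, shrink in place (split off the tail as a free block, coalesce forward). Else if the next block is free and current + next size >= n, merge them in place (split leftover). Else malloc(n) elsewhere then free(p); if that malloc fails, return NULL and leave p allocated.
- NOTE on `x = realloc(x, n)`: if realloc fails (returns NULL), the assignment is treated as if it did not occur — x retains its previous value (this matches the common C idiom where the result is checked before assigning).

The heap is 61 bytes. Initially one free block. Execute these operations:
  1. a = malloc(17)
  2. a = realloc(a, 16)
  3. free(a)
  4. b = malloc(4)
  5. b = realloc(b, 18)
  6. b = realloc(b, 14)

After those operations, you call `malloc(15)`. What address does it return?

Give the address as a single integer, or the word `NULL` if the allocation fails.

Op 1: a = malloc(17) -> a = 0; heap: [0-16 ALLOC][17-60 FREE]
Op 2: a = realloc(a, 16) -> a = 0; heap: [0-15 ALLOC][16-60 FREE]
Op 3: free(a) -> (freed a); heap: [0-60 FREE]
Op 4: b = malloc(4) -> b = 0; heap: [0-3 ALLOC][4-60 FREE]
Op 5: b = realloc(b, 18) -> b = 0; heap: [0-17 ALLOC][18-60 FREE]
Op 6: b = realloc(b, 14) -> b = 0; heap: [0-13 ALLOC][14-60 FREE]
malloc(15): first-fit scan over [0-13 ALLOC][14-60 FREE] -> 14

Answer: 14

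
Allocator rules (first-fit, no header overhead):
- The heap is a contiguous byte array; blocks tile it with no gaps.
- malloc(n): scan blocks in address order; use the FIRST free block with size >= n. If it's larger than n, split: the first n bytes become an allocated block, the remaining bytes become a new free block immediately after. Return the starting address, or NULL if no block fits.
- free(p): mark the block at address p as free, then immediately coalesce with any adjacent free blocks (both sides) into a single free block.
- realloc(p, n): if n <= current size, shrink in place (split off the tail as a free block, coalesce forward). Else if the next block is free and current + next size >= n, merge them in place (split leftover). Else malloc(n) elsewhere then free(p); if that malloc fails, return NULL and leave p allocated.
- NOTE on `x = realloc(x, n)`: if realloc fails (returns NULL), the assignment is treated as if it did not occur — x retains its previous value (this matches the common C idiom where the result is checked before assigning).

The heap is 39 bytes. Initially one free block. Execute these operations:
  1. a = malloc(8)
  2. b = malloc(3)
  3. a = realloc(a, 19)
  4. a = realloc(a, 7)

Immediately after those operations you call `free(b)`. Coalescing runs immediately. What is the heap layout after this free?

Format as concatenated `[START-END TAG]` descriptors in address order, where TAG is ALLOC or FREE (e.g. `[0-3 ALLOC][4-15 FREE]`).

Answer: [0-10 FREE][11-17 ALLOC][18-38 FREE]

Derivation:
Op 1: a = malloc(8) -> a = 0; heap: [0-7 ALLOC][8-38 FREE]
Op 2: b = malloc(3) -> b = 8; heap: [0-7 ALLOC][8-10 ALLOC][11-38 FREE]
Op 3: a = realloc(a, 19) -> a = 11; heap: [0-7 FREE][8-10 ALLOC][11-29 ALLOC][30-38 FREE]
Op 4: a = realloc(a, 7) -> a = 11; heap: [0-7 FREE][8-10 ALLOC][11-17 ALLOC][18-38 FREE]
free(b): b = 8 -> block [8-10 ALLOC]; mark free, coalesce with adjacent free neighbors -> [0-10 FREE][11-17 ALLOC][18-38 FREE]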